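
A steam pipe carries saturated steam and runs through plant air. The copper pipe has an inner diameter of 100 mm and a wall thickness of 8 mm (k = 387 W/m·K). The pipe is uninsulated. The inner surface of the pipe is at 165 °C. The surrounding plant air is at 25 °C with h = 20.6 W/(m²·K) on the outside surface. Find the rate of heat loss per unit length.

q′ ≈ 1050 W/m

Radial resistances (cylindrical: R_cond = ln(r_o/r_i)/(2πkL), R_conv = 1/(h·2πrL)):
R_copper pipe wall = ln(58/50)/(2π×387×1) = 6.104×10^-5 K/W
R_outer film = 1/(h_o·2πr_oL) = 1/(20.6×2π×0.058×1) = 0.1332 K/W
R_total = 0.1333 K/W
Q = ΔT/R_total = 140/0.1333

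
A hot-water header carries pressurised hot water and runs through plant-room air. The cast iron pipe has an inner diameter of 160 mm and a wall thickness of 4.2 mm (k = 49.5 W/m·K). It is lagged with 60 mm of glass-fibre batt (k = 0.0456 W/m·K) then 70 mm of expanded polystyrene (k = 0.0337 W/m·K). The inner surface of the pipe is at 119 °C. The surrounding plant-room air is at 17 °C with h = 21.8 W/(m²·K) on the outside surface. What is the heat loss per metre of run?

q′ ≈ 27 W/m

Cylindrical conduction, so R = ln(r₂/r₁)/(2πkL) per layer, in series:
R_cast iron pipe wall = ln(84.2/80)/(2π×49.5×1) = 1.645×10^-4 K/W
R_glass-fibre batt = ln(144.2/84.2)/(2π×0.0456×1) = 1.878 K/W
R_expanded polystyrene = ln(214.2/144.2)/(2π×0.0337×1) = 1.869 K/W
R_outer film = 1/(h_o·2πr_oL) = 1/(21.8×2π×0.2142×1) = 0.03408 K/W
R_total = 3.781 K/W
Q = ΔT/R_total = 102/3.781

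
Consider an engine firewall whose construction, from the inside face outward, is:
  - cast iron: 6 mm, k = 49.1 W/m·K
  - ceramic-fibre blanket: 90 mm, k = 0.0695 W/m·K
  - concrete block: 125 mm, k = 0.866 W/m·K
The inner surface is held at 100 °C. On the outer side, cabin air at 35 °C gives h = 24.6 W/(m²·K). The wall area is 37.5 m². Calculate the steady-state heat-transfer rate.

Treating each layer as a thermal resistance in series:
R_cast iron = L/(kA) = 0.006/(49.1×37.5) = 3.259×10^-6 K/W
R_ceramic-fibre blanket = L/(kA) = 0.09/(0.0695×37.5) = 0.03453 K/W
R_concrete block = L/(kA) = 0.125/(0.866×37.5) = 0.003849 K/W
R_outer film = 1/(h_o·A) = 1/(24.6×37.5) = 0.001084 K/W
R_total = 0.03947 K/W
Q = ΔT / R_total = 65 / 0.03947

Q ≈ 1650 W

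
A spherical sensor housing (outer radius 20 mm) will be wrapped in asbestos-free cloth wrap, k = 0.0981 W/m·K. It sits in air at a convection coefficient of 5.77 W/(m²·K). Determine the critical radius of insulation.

For a sphere r_cr = 2k/h = 2×0.0981/5.77
r_cr = 34 mm; since the bare radius (20 mm) is below r_cr, adding a thin layer of insulation will *increase* heat loss.

r_cr ≈ 34 mm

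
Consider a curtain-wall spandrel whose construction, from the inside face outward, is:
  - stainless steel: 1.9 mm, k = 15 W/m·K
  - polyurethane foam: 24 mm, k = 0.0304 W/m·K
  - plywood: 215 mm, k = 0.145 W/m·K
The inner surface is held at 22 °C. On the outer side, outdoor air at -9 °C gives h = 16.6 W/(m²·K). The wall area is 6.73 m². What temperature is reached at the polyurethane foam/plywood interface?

Thermal resistances in series:
R_stainless steel = L/(kA) = 0.0019/(15×6.73) = 1.882×10^-5 K/W
R_polyurethane foam = L/(kA) = 0.024/(0.0304×6.73) = 0.1173 K/W
R_plywood = L/(kA) = 0.215/(0.145×6.73) = 0.2203 K/W
R_outer film = 1/(h_o·A) = 1/(16.6×6.73) = 0.008951 K/W
R_total = 0.3466 K/W;  Q = ΔT/R_total = 31/0.3466 = 89.44 W
T_interface = T_inner − Q·ΣR(inner→interface) = 22 − 89.4×0.1173

T ≈ 11.5 °C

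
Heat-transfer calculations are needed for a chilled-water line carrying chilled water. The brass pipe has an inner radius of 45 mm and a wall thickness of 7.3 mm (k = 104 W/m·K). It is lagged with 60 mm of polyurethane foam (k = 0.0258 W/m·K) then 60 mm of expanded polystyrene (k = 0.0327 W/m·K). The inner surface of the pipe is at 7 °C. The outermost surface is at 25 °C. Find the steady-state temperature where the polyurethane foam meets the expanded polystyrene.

T ≈ 19.5 °C

Treating each annulus and film as a series resistance:
R_brass pipe wall = ln(52.3/45)/(2π×104×1) = 2.301×10^-4 K/W
R_polyurethane foam = ln(112.3/52.3)/(2π×0.0258×1) = 4.714 K/W
R_expanded polystyrene = ln(172.3/112.3)/(2π×0.0327×1) = 2.083 K/W
R_total = 6.798 K/W
Q = ΔT/R_total = 18/6.798
Q = 2.65 W/m
T_interface = T_inner + Q·ΣR(inner→interface) = 7 + 2.65×4.714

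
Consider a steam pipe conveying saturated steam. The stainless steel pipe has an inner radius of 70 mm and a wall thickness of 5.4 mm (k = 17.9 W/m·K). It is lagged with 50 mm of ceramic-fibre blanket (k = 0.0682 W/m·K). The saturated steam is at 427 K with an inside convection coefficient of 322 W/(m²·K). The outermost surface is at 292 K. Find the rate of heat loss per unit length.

Treating each annulus and film as a series resistance:
R_inner film = 1/(h_i·2πr₁L) = 1/(322×2π×0.07×1) = 0.007061 K/W
R_stainless steel pipe wall = ln(75.4/70)/(2π×17.9×1) = 6.607×10^-4 K/W
R_ceramic-fibre blanket = ln(125.4/75.4)/(2π×0.0682×1) = 1.187 K/W
R_total = 1.195 K/W
Q = ΔT/R_total = 135/1.195

q′ ≈ 113 W/m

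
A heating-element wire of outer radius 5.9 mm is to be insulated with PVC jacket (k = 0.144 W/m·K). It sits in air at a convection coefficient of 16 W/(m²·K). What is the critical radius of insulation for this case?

For a cylinder r_cr = k/h = 0.144/16
r_cr = 9 mm; since the bare radius (5.9 mm) is below r_cr, adding a thin layer of insulation will *increase* heat loss.

r_cr ≈ 9 mm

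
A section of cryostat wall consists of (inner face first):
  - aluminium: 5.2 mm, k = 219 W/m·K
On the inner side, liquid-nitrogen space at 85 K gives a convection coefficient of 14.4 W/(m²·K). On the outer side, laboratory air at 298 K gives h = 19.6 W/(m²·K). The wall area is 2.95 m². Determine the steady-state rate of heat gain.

Model the wall as resistances in series:
R_inner film = 1/(h_i·A) = 1/(14.4×2.95) = 0.02354 K/W
R_aluminium = L/(kA) = 0.0052/(219×2.95) = 8.049×10^-6 K/W
R_outer film = 1/(h_o·A) = 1/(19.6×2.95) = 0.0173 K/W
R_total = 0.04084 K/W
Q = ΔT / R_total = 213 / 0.04084

Q ≈ 5220 W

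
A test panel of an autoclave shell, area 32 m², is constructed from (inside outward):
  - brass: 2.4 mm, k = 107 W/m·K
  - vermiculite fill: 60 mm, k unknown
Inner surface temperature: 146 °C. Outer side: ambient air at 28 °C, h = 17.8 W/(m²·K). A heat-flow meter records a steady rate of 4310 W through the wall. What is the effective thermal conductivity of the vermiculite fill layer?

k ≈ 0.0732 W/(m·K)

Model the wall as resistances in series:
R_brass = L/(kA) = 0.0024/(107×32) = 7.009×10^-7 K/W
R_outer film = 1/(h_o·A) = 1/(17.8×32) = 0.001756 K/W
Sum of known resistances R_other = 0.001756 K/W
Total R = ΔT/Q = 118/4310 = 0.02738 K/W
R_vermiculite fill = R_total − R_other = 0.02562 K/W
k = L/(R·A) = 0.06/(0.02562×32)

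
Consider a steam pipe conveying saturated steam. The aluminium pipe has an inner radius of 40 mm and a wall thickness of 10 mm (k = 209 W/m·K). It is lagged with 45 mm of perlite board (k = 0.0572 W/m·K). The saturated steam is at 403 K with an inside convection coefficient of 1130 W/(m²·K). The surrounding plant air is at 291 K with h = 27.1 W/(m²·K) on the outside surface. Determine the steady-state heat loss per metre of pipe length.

q′ ≈ 60.5 W/m

Radial resistances (cylindrical: R_cond = ln(r_o/r_i)/(2πkL), R_conv = 1/(h·2πrL)):
R_inner film = 1/(h_i·2πr₁L) = 1/(1130×2π×0.04×1) = 0.003521 K/W
R_aluminium pipe wall = ln(50/40)/(2π×209×1) = 1.699×10^-4 K/W
R_perlite board = ln(95/50)/(2π×0.0572×1) = 1.786 K/W
R_outer film = 1/(h_o·2πr_oL) = 1/(27.1×2π×0.095×1) = 0.06182 K/W
R_total = 1.851 K/W
Q = ΔT/R_total = 112/1.851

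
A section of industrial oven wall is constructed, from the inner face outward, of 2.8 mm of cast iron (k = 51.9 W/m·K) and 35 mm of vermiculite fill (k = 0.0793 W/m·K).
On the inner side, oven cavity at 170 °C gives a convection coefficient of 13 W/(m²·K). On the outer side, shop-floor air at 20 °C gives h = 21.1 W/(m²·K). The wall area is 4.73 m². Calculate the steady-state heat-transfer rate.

Q ≈ 1250 W

Treating each layer as a thermal resistance in series:
R_inner film = 1/(h_i·A) = 1/(13×4.73) = 0.01626 K/W
R_cast iron = L/(kA) = 0.0028/(51.9×4.73) = 1.141×10^-5 K/W
R_vermiculite fill = L/(kA) = 0.035/(0.0793×4.73) = 0.09331 K/W
R_outer film = 1/(h_o·A) = 1/(21.1×4.73) = 0.01002 K/W
R_total = 0.1196 K/W
Q = ΔT / R_total = 150 / 0.1196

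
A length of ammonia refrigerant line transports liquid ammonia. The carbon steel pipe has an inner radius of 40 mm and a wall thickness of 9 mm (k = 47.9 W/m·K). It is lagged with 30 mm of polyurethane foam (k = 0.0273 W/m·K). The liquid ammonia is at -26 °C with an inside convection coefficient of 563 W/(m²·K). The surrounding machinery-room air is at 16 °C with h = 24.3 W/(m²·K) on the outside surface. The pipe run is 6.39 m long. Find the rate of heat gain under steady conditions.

Q ≈ 93.3 W

For a radial system each layer contributes R = ln(r_out/r_in)/(2πkL); films add R = 1/(hA).
R_inner film = 1/(h_i·2πr₁L) = 1/(563×2π×0.04×6.39) = 0.001106 K/W
R_carbon steel pipe wall = ln(49/40)/(2π×47.9×6.39) = 1.055×10^-4 K/W
R_polyurethane foam = ln(79/49)/(2π×0.0273×6.39) = 0.4358 K/W
R_outer film = 1/(h_o·2πr_oL) = 1/(24.3×2π×0.079×6.39) = 0.01297 K/W
R_total = 0.4499 K/W
Q = ΔT/R_total = 42/0.4499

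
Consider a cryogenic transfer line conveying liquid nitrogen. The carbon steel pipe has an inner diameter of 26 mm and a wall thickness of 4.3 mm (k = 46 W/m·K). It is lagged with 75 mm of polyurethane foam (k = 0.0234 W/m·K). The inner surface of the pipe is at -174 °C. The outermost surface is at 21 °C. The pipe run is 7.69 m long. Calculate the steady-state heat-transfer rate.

Q ≈ 132 W

Per-layer cylindrical resistances, series-summed:
R_carbon steel pipe wall = ln(17.3/13)/(2π×46×7.69) = 1.286×10^-4 K/W
R_polyurethane foam = ln(92.3/17.3)/(2π×0.0234×7.69) = 1.481 K/W
R_total = 1.481 K/W
Q = ΔT/R_total = 195/1.481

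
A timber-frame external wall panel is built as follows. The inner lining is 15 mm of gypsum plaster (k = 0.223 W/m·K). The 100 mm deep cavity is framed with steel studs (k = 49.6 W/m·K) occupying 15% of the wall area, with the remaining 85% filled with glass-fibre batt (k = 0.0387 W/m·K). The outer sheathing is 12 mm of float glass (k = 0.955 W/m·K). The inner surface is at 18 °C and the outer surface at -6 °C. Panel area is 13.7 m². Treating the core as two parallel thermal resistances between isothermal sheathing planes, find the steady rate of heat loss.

Sheathing layers in series; stud and cavity paths in parallel between them.
R_inner = 0.015/(0.223×13.7) = 0.00491 K/W
R_stud  = 0.1/(49.6×0.15×13.7) = 9.811×10^-4 K/W
R_cav   = 0.1/(0.0387×0.85×13.7) = 0.2219 K/W
1/R_core = 1/R_stud + 1/R_cav → R_core = 9.768×10^-4 K/W
R_outer = 0.012/(0.955×13.7) = 9.172×10^-4 K/W
R_total = 0.006804 K/W
Q = ΔT/R_total = 24/0.006804

Q ≈ 3530 W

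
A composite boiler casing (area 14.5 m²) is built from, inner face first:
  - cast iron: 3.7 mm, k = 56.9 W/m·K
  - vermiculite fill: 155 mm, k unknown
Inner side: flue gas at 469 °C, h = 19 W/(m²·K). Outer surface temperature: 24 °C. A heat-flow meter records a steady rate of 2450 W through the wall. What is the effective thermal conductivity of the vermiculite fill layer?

k ≈ 0.0601 W/(m·K)

Model the wall as resistances in series:
R_inner film = 1/(h_i·A) = 1/(19×14.5) = 0.00363 K/W
R_cast iron = L/(kA) = 0.0037/(56.9×14.5) = 4.485×10^-6 K/W
Sum of known resistances R_other = 0.003634 K/W
Total R = ΔT/Q = 445/2450 = 0.1816 K/W
R_vermiculite fill = R_total − R_other = 0.178 K/W
k = L/(R·A) = 0.155/(0.178×14.5)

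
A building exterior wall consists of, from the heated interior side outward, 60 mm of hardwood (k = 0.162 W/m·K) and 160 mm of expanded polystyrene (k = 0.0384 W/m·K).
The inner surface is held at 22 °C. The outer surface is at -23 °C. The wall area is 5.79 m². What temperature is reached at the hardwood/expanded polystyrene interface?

Model the wall as resistances in series:
R_hardwood = L/(kA) = 0.06/(0.162×5.79) = 0.06397 K/W
R_expanded polystyrene = L/(kA) = 0.16/(0.0384×5.79) = 0.7196 K/W
R_total = 0.7836 K/W;  Q = ΔT/R_total = 45/0.7836 = 57.43 W
T_interface = T_inner − Q·ΣR(inner→interface) = 22 − 57.4×0.06397

T ≈ 18.3 °C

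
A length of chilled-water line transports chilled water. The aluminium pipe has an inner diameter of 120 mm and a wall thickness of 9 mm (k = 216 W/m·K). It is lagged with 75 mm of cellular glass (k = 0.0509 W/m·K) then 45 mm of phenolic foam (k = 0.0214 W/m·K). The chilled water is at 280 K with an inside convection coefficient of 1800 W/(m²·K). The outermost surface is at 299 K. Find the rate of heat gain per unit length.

q′ ≈ 4.39 W/m

For a radial system each layer contributes R = ln(r_out/r_in)/(2πkL); films add R = 1/(hA).
R_inner film = 1/(h_i·2πr₁L) = 1/(1800×2π×0.06×1) = 0.001474 K/W
R_aluminium pipe wall = ln(69/60)/(2π×216×1) = 1.03×10^-4 K/W
R_cellular glass = ln(144/69)/(2π×0.0509×1) = 2.3 K/W
R_phenolic foam = ln(189/144)/(2π×0.0214×1) = 2.022 K/W
R_total = 4.324 K/W
Q = ΔT/R_total = 19/4.324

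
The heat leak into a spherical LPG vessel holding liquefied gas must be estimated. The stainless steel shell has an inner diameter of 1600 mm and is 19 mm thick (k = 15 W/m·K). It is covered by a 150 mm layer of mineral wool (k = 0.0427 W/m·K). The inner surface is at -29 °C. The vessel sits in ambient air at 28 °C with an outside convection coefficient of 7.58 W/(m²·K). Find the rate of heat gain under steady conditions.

Q ≈ 157 W

Spherical conduction: R = (1/r_in − 1/r_out)/(4πk) per layer; series-sum.
R_stainless steel shell = (1/0.8 − 1/0.819)/(4π×15) = 1.538×10^-4 K/W
R_mineral wool = (1/0.819 − 1/0.969)/(4π×0.0427) = 0.3522 K/W
R_outer film = 1/(h·4πr_o²) = 1/(7.58×4π×0.969²) = 0.01118 K/W
R_total = 0.3636 K/W
Q = ΔT/R_total = 57/0.3636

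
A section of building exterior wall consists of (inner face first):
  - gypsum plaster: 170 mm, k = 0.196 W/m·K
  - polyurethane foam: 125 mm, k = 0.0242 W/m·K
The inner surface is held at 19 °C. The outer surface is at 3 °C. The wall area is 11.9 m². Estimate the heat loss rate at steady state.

Model the wall as resistances in series:
R_gypsum plaster = L/(kA) = 0.17/(0.196×11.9) = 0.07289 K/W
R_polyurethane foam = L/(kA) = 0.125/(0.0242×11.9) = 0.4341 K/W
R_total = 0.5069 K/W
Q = ΔT / R_total = 16 / 0.5069

Q ≈ 31.6 W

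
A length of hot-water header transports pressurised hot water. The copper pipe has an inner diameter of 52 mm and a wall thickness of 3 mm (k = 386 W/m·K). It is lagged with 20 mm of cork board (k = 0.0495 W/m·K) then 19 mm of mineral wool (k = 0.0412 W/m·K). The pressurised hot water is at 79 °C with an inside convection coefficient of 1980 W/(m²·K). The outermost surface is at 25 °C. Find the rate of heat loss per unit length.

q′ ≈ 18.3 W/m

Radial resistances (cylindrical: R_cond = ln(r_o/r_i)/(2πkL), R_conv = 1/(h·2πrL)):
R_inner film = 1/(h_i·2πr₁L) = 1/(1980×2π×0.026×1) = 0.003092 K/W
R_copper pipe wall = ln(29/26)/(2π×386×1) = 4.502×10^-5 K/W
R_cork board = ln(49/29)/(2π×0.0495×1) = 1.686 K/W
R_mineral wool = ln(68/49)/(2π×0.0412×1) = 1.266 K/W
R_total = 2.955 K/W
Q = ΔT/R_total = 54/2.955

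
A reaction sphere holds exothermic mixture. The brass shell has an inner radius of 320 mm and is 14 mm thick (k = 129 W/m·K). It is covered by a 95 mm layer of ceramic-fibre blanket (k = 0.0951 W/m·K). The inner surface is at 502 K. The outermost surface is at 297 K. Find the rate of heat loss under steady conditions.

For a spherical shell R = (1/r₁ − 1/r₂)/(4πk); film R = 1/(h·4πr²). In series:
R_brass shell = (1/0.32 − 1/0.334)/(4π×129) = 8.08×10^-5 K/W
R_ceramic-fibre blanket = (1/0.334 − 1/0.429)/(4π×0.0951) = 0.5548 K/W
R_total = 0.5549 K/W
Q = ΔT/R_total = 205/0.5549

Q ≈ 369 W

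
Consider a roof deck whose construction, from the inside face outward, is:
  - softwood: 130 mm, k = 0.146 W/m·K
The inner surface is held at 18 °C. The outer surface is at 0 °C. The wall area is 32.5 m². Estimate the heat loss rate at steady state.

Thermal resistances in series:
R_softwood = L/(kA) = 0.13/(0.146×32.5) = 0.0274 K/W
R_total = 0.0274 K/W
Q = ΔT / R_total = 18 / 0.0274

Q ≈ 657 W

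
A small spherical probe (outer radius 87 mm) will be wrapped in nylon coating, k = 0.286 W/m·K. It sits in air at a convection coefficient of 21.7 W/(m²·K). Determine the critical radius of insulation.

For a sphere r_cr = 2k/h = 2×0.286/21.7
r_cr = 26.4 mm; since the bare radius (87 mm) is above r_cr, any added insulation will reduce heat loss.

r_cr ≈ 26.4 mm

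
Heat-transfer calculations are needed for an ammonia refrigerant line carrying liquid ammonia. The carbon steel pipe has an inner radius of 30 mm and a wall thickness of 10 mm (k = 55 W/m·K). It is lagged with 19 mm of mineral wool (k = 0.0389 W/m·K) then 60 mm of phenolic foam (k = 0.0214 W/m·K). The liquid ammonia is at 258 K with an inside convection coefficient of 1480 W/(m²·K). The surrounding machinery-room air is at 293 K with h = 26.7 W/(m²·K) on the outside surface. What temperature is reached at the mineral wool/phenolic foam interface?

Radial resistances (cylindrical: R_cond = ln(r_o/r_i)/(2πkL), R_conv = 1/(h·2πrL)):
R_inner film = 1/(h_i·2πr₁L) = 1/(1480×2π×0.03×1) = 0.003585 K/W
R_carbon steel pipe wall = ln(40/30)/(2π×55×1) = 8.325×10^-4 K/W
R_mineral wool = ln(59/40)/(2π×0.0389×1) = 1.59 K/W
R_phenolic foam = ln(119/59)/(2π×0.0214×1) = 5.218 K/W
R_outer film = 1/(h_o·2πr_oL) = 1/(26.7×2π×0.119×1) = 0.05009 K/W
R_total = 6.862 K/W
Q = ΔT/R_total = 35/6.862
Q = 5.1 W/m
T_interface = T_inner + Q·ΣR(inner→interface) = 258 + 5.1×1.595

T ≈ 266 K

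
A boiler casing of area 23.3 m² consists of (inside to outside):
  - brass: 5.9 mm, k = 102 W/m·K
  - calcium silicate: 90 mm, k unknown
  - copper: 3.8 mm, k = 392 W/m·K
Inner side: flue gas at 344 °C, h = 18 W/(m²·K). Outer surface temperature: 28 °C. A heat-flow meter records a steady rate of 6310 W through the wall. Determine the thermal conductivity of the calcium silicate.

Series thermal resistances:
R_inner film = 1/(h_i·A) = 1/(18×23.3) = 0.002384 K/W
R_brass = L/(kA) = 0.0059/(102×23.3) = 2.483×10^-6 K/W
R_copper = L/(kA) = 0.0038/(392×23.3) = 4.16×10^-7 K/W
Sum of known resistances R_other = 0.002387 K/W
Total R = ΔT/Q = 316/6310 = 0.05008 K/W
R_calcium silicate = R_total − R_other = 0.04769 K/W
k = L/(R·A) = 0.09/(0.04769×23.3)

k ≈ 0.081 W/(m·K)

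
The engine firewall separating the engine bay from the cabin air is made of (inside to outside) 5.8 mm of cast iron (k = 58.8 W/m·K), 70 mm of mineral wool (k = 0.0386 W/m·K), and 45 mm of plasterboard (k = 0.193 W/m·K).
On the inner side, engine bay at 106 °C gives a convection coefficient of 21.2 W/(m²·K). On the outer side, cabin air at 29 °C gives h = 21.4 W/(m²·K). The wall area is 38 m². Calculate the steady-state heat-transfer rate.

Model the wall as resistances in series:
R_inner film = 1/(h_i·A) = 1/(21.2×38) = 0.001241 K/W
R_cast iron = L/(kA) = 0.0058/(58.8×38) = 2.596×10^-6 K/W
R_mineral wool = L/(kA) = 0.07/(0.0386×38) = 0.04772 K/W
R_plasterboard = L/(kA) = 0.045/(0.193×38) = 0.006136 K/W
R_outer film = 1/(h_o·A) = 1/(21.4×38) = 0.00123 K/W
R_total = 0.05633 K/W
Q = ΔT / R_total = 77 / 0.05633

Q ≈ 1370 W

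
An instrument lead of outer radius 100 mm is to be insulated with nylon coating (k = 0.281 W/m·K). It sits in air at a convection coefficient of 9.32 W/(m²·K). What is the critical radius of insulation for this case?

For a cylinder r_cr = k/h = 0.281/9.32
r_cr = 30.2 mm; since the bare radius (100 mm) is above r_cr, any added insulation will reduce heat loss.

r_cr ≈ 30.2 mm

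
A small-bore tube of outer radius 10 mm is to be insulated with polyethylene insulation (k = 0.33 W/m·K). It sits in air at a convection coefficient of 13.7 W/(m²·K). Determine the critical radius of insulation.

For a cylinder r_cr = k/h = 0.33/13.7
r_cr = 24.1 mm; since the bare radius (10 mm) is below r_cr, adding a thin layer of insulation will *increase* heat loss.

r_cr ≈ 24.1 mm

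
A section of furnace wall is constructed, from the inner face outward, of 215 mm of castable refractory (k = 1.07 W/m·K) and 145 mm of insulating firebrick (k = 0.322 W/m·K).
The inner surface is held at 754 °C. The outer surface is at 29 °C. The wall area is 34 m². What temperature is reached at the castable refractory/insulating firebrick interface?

Treating each layer as a thermal resistance in series:
R_castable refractory = L/(kA) = 0.215/(1.07×34) = 0.00591 K/W
R_insulating firebrick = L/(kA) = 0.145/(0.322×34) = 0.01324 K/W
R_total = 0.01915 K/W;  Q = ΔT/R_total = 725/0.01915 = 37850 W
T_interface = T_inner − Q·ΣR(inner→interface) = 754 − 37900×0.00591

T ≈ 530 °C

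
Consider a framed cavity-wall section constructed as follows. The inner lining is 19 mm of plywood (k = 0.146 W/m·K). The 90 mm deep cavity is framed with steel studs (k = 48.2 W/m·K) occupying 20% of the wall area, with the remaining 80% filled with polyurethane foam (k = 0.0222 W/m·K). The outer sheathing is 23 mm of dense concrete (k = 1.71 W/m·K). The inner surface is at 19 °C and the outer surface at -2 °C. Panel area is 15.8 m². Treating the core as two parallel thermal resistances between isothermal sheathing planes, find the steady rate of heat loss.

Sheathing layers in series; stud and cavity paths in parallel between them.
R_inner = 0.019/(0.146×15.8) = 0.008237 K/W
R_stud  = 0.09/(48.2×0.2×15.8) = 5.909×10^-4 K/W
R_cav   = 0.09/(0.0222×0.8×15.8) = 0.3207 K/W
1/R_core = 1/R_stud + 1/R_cav → R_core = 5.898×10^-4 K/W
R_outer = 0.023/(1.71×15.8) = 8.513×10^-4 K/W
R_total = 0.009678 K/W
Q = ΔT/R_total = 21/0.009678

Q ≈ 2170 W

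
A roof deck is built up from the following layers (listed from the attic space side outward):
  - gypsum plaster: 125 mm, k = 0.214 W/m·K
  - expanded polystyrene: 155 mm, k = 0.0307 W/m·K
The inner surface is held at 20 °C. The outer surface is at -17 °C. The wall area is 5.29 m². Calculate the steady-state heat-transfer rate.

Model the wall as resistances in series:
R_gypsum plaster = L/(kA) = 0.125/(0.214×5.29) = 0.1104 K/W
R_expanded polystyrene = L/(kA) = 0.155/(0.0307×5.29) = 0.9544 K/W
R_total = 1.065 K/W
Q = ΔT / R_total = 37 / 1.065

Q ≈ 34.7 W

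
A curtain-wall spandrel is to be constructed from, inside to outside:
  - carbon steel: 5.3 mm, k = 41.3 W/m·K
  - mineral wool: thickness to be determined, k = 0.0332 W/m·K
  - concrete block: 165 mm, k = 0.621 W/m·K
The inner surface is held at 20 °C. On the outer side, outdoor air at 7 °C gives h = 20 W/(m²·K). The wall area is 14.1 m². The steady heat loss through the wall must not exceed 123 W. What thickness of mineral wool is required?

L ≈ 39 mm

Using the resistance-network approach (series):
R_carbon steel = L/(kA) = 0.0053/(41.3×14.1) = 9.101×10^-6 K/W
R_concrete block = L/(kA) = 0.165/(0.621×14.1) = 0.01884 K/W
R_outer film = 1/(h_o·A) = 1/(20×14.1) = 0.003546 K/W
Sum of the known resistances R_other = 0.0224 K/W
Required total resistance R_tot = ΔT/Q_allow = 13/123 = 0.1057 K/W
R_mineral wool = R_tot − R_other = 0.08329 K/W
L = R·k·A = 0.08329×0.0332×14.1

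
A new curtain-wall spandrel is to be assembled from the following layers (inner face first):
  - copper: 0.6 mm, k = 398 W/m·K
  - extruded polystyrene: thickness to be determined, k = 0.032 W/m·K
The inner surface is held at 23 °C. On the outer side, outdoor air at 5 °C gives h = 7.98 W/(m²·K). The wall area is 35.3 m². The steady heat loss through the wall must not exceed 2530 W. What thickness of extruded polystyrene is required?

Model the wall as resistances in series:
R_copper = L/(kA) = 0.0006/(398×35.3) = 4.271×10^-8 K/W
R_outer film = 1/(h_o·A) = 1/(7.98×35.3) = 0.00355 K/W
Sum of the known resistances R_other = 0.00355 K/W
Required total resistance R_tot = ΔT/Q_allow = 18/2530 = 0.007115 K/W
R_extruded polystyrene = R_tot − R_other = 0.003565 K/W
L = R·k·A = 0.003565×0.032×35.3

L ≈ 4.03 mm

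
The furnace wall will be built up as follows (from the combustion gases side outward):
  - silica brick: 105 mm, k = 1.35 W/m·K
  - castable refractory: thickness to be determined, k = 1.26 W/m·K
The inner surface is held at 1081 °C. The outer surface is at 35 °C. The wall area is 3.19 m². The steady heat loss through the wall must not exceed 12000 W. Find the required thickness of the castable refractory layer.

Using the resistance-network approach (series):
R_silica brick = L/(kA) = 0.105/(1.35×3.19) = 0.02438 K/W
Sum of the known resistances R_other = 0.02438 K/W
Required total resistance R_tot = ΔT/Q_allow = 1046/12000 = 0.08717 K/W
R_castable refractory = R_tot − R_other = 0.06278 K/W
L = R·k·A = 0.06278×1.26×3.19

L ≈ 252 mm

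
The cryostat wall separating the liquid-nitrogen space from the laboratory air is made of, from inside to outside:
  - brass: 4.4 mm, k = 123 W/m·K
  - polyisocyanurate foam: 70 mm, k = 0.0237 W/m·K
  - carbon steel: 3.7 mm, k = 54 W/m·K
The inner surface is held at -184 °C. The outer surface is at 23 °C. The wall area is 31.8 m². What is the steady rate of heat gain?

Model the wall as resistances in series:
R_brass = L/(kA) = 0.0044/(123×31.8) = 1.125×10^-6 K/W
R_polyisocyanurate foam = L/(kA) = 0.07/(0.0237×31.8) = 0.09288 K/W
R_carbon steel = L/(kA) = 0.0037/(54×31.8) = 2.155×10^-6 K/W
R_total = 0.09288 K/W
Q = ΔT / R_total = 207 / 0.09288

Q ≈ 2230 W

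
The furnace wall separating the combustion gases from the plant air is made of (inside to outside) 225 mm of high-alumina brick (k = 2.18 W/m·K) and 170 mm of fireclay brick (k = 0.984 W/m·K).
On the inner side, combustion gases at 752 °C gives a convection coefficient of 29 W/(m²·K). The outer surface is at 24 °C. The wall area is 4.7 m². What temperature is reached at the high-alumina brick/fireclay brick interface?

Treating each layer as a thermal resistance in series:
R_inner film = 1/(h_i·A) = 1/(29×4.7) = 0.007337 K/W
R_high-alumina brick = L/(kA) = 0.225/(2.18×4.7) = 0.02196 K/W
R_fireclay brick = L/(kA) = 0.17/(0.984×4.7) = 0.03676 K/W
R_total = 0.06605 K/W;  Q = ΔT/R_total = 728/0.06605 = 11020 W
T_interface = T_inner − Q·ΣR(inner→interface) = 752 − 11000×0.0293

T ≈ 429 °C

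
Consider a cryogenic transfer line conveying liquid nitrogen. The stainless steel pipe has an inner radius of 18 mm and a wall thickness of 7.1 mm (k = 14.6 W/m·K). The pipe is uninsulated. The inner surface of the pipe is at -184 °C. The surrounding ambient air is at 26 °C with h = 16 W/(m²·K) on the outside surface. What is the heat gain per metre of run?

Cylindrical conduction, so R = ln(r₂/r₁)/(2πkL) per layer, in series:
R_stainless steel pipe wall = ln(25.1/18)/(2π×14.6×1) = 0.003625 K/W
R_outer film = 1/(h_o·2πr_oL) = 1/(16×2π×0.0251×1) = 0.3963 K/W
R_total = 0.3999 K/W
Q = ΔT/R_total = 210/0.3999

q′ ≈ 525 W/m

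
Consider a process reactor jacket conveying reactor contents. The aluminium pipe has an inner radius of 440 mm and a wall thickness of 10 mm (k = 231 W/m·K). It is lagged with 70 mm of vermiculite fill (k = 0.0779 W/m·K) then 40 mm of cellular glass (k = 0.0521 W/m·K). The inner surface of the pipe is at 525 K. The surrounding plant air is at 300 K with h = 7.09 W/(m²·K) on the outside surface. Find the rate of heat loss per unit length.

Radial resistances (cylindrical: R_cond = ln(r_o/r_i)/(2πkL), R_conv = 1/(h·2πrL)):
R_aluminium pipe wall = ln(450/440)/(2π×231×1) = 1.548×10^-5 K/W
R_vermiculite fill = ln(520/450)/(2π×0.0779×1) = 0.2954 K/W
R_cellular glass = ln(560/520)/(2π×0.0521×1) = 0.2264 K/W
R_outer film = 1/(h_o·2πr_oL) = 1/(7.09×2π×0.56×1) = 0.04009 K/W
R_total = 0.5619 K/W
Q = ΔT/R_total = 225/0.5619

q′ ≈ 400 W/m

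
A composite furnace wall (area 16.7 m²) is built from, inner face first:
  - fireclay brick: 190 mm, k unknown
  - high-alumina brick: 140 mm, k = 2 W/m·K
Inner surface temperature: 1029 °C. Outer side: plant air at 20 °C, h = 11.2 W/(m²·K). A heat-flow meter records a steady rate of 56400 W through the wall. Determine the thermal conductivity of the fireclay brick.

Treating each layer as a thermal resistance in series:
R_high-alumina brick = L/(kA) = 0.14/(2×16.7) = 0.004192 K/W
R_outer film = 1/(h_o·A) = 1/(11.2×16.7) = 0.005346 K/W
Sum of known resistances R_other = 0.009538 K/W
Total R = ΔT/Q = 1009/56400 = 0.01789 K/W
R_fireclay brick = R_total − R_other = 0.008352 K/W
k = L/(R·A) = 0.19/(0.008352×16.7)

k ≈ 1.36 W/(m·K)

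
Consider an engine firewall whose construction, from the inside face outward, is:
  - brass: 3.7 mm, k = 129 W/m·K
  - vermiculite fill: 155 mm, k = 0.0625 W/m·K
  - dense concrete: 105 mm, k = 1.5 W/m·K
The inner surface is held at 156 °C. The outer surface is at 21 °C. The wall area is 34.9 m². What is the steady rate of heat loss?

Treating each layer as a thermal resistance in series:
R_brass = L/(kA) = 0.0037/(129×34.9) = 8.218×10^-7 K/W
R_vermiculite fill = L/(kA) = 0.155/(0.0625×34.9) = 0.07106 K/W
R_dense concrete = L/(kA) = 0.105/(1.5×34.9) = 0.002006 K/W
R_total = 0.07307 K/W
Q = ΔT / R_total = 135 / 0.07307

Q ≈ 1850 W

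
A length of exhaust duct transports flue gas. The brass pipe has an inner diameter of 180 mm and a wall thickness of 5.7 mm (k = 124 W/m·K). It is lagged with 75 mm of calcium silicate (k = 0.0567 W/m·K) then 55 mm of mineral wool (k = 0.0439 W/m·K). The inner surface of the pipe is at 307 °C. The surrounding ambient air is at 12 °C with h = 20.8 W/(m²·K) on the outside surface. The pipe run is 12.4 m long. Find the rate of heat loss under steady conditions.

Q ≈ 1370 W

Per-layer cylindrical resistances, series-summed:
R_brass pipe wall = ln(95.7/90)/(2π×124×12.4) = 6.356×10^-6 K/W
R_calcium silicate = ln(170.7/95.7)/(2π×0.0567×12.4) = 0.131 K/W
R_mineral wool = ln(225.7/170.7)/(2π×0.0439×12.4) = 0.08166 K/W
R_outer film = 1/(h_o·2πr_oL) = 1/(20.8×2π×0.2257×12.4) = 0.002734 K/W
R_total = 0.2154 K/W
Q = ΔT/R_total = 295/0.2154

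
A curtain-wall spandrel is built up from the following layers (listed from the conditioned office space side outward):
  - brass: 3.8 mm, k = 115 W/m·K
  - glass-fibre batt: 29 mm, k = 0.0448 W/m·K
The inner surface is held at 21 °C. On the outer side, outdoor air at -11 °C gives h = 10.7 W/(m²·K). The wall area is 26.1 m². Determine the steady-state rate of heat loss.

Model the wall as resistances in series:
R_brass = L/(kA) = 0.0038/(115×26.1) = 1.266×10^-6 K/W
R_glass-fibre batt = L/(kA) = 0.029/(0.0448×26.1) = 0.0248 K/W
R_outer film = 1/(h_o·A) = 1/(10.7×26.1) = 0.003581 K/W
R_total = 0.02838 K/W
Q = ΔT / R_total = 32 / 0.02838

Q ≈ 1130 W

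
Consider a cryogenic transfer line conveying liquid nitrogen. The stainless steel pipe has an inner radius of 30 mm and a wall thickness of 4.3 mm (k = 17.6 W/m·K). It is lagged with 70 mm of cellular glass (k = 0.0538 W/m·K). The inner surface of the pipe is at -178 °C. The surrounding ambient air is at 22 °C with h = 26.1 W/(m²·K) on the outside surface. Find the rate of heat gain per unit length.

Treating each annulus and film as a series resistance:
R_stainless steel pipe wall = ln(34.3/30)/(2π×17.6×1) = 0.001211 K/W
R_cellular glass = ln(104.3/34.3)/(2π×0.0538×1) = 3.29 K/W
R_outer film = 1/(h_o·2πr_oL) = 1/(26.1×2π×0.1043×1) = 0.05846 K/W
R_total = 3.35 K/W
Q = ΔT/R_total = 200/3.35

q′ ≈ 59.7 W/m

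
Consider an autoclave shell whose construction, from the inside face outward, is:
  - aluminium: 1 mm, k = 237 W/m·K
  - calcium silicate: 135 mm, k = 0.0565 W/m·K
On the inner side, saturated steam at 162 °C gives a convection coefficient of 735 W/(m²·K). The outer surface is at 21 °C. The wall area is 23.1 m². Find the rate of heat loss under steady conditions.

Q ≈ 1360 W

Treating each layer as a thermal resistance in series:
R_inner film = 1/(h_i·A) = 1/(735×23.1) = 5.89×10^-5 K/W
R_aluminium = L/(kA) = 0.001/(237×23.1) = 1.827×10^-7 K/W
R_calcium silicate = L/(kA) = 0.135/(0.0565×23.1) = 0.1034 K/W
R_total = 0.1035 K/W
Q = ΔT / R_total = 141 / 0.1035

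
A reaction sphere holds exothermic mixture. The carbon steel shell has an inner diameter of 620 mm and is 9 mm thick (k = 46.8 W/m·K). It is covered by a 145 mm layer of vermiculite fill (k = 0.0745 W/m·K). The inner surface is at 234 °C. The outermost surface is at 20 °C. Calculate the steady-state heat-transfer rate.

Each spherical layer contributes R = (1/r_i − 1/r_o)/(4πk):
R_carbon steel shell = (1/0.31 − 1/0.319)/(4π×46.8) = 1.548×10^-4 K/W
R_vermiculite fill = (1/0.319 − 1/0.464)/(4π×0.0745) = 1.046 K/W
R_total = 1.047 K/W
Q = ΔT/R_total = 214/1.047

Q ≈ 204 W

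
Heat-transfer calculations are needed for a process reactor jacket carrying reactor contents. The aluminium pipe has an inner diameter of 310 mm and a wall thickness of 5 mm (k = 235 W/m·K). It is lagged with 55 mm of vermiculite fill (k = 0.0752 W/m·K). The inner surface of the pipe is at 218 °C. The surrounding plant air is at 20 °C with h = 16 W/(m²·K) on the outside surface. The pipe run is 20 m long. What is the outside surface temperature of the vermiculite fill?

T ≈ 33.6 °C

For a radial system each layer contributes R = ln(r_out/r_in)/(2πkL); films add R = 1/(hA).
R_aluminium pipe wall = ln(160/155)/(2π×235×20) = 1.075×10^-6 K/W
R_vermiculite fill = ln(215/160)/(2π×0.0752×20) = 0.03127 K/W
R_outer film = 1/(h_o·2πr_oL) = 1/(16×2π×0.215×20) = 0.002313 K/W
R_total = 0.03358 K/W
Q = ΔT/R_total = 198/0.03358
Q = 5900 W
T_interface = T_inner − Q·ΣR(inner→interface) = 218 − 5900×0.03127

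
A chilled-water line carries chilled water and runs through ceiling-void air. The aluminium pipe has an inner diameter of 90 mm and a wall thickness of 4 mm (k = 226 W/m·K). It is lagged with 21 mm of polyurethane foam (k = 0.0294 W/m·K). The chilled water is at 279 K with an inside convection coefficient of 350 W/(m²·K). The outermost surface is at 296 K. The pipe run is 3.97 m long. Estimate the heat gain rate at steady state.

Q ≈ 34.8 W

Radial resistances (cylindrical: R_cond = ln(r_o/r_i)/(2πkL), R_conv = 1/(h·2πrL)):
R_inner film = 1/(h_i·2πr₁L) = 1/(350×2π×0.045×3.97) = 0.002545 K/W
R_aluminium pipe wall = ln(49/45)/(2π×226×3.97) = 1.511×10^-5 K/W
R_polyurethane foam = ln(70/49)/(2π×0.0294×3.97) = 0.4864 K/W
R_total = 0.4889 K/W
Q = ΔT/R_total = 17/0.4889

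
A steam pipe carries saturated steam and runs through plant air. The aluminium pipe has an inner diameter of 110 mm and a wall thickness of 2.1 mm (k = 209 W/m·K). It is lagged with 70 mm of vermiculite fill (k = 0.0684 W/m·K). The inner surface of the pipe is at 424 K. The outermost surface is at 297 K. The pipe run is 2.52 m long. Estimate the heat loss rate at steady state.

For a radial system each layer contributes R = ln(r_out/r_in)/(2πkL); films add R = 1/(hA).
R_aluminium pipe wall = ln(57.1/55)/(2π×209×2.52) = 1.132×10^-5 K/W
R_vermiculite fill = ln(127.1/57.1)/(2π×0.0684×2.52) = 0.7388 K/W
R_total = 0.7388 K/W
Q = ΔT/R_total = 127/0.7388

Q ≈ 172 W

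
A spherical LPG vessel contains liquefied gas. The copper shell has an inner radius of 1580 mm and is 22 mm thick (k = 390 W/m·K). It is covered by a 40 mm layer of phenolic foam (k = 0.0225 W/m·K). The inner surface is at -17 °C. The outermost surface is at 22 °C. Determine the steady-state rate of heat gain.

Each spherical layer contributes R = (1/r_i − 1/r_o)/(4πk):
R_copper shell = (1/1.58 − 1/1.602)/(4π×390) = 1.773×10^-6 K/W
R_phenolic foam = (1/1.602 − 1/1.642)/(4π×0.0225) = 0.05378 K/W
R_total = 0.05378 K/W
Q = ΔT/R_total = 39/0.05378

Q ≈ 725 W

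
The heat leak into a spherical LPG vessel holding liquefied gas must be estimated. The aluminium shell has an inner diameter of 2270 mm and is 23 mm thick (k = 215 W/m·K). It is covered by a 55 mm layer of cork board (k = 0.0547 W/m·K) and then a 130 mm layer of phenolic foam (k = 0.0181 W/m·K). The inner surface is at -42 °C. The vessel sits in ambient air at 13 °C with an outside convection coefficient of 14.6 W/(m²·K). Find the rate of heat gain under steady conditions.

Q ≈ 134 W

Each spherical layer contributes R = (1/r_i − 1/r_o)/(4πk):
R_aluminium shell = (1/1.135 − 1/1.158)/(4π×215) = 6.477×10^-6 K/W
R_cork board = (1/1.158 − 1/1.213)/(4π×0.0547) = 0.05696 K/W
R_phenolic foam = (1/1.213 − 1/1.343)/(4π×0.0181) = 0.3508 K/W
R_outer film = 1/(h·4πr_o²) = 1/(14.6×4π×1.343²) = 0.003022 K/W
R_total = 0.4108 K/W
Q = ΔT/R_total = 55/0.4108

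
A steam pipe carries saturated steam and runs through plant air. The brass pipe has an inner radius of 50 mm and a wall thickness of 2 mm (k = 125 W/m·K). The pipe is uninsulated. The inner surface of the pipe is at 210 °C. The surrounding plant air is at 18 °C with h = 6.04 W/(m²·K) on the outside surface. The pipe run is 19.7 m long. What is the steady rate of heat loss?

Q ≈ 7460 W

Per-layer cylindrical resistances, series-summed:
R_brass pipe wall = ln(52/50)/(2π×125×19.7) = 2.535×10^-6 K/W
R_outer film = 1/(h_o·2πr_oL) = 1/(6.04×2π×0.052×19.7) = 0.02572 K/W
R_total = 0.02573 K/W
Q = ΔT/R_total = 192/0.02573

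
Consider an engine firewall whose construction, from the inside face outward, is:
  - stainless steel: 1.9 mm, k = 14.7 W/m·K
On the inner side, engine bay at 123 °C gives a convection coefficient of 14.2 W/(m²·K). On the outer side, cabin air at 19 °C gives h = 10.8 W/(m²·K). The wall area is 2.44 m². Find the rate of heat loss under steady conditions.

Using the resistance-network approach (series):
R_inner film = 1/(h_i·A) = 1/(14.2×2.44) = 0.02886 K/W
R_stainless steel = L/(kA) = 0.0019/(14.7×2.44) = 5.297×10^-5 K/W
R_outer film = 1/(h_o·A) = 1/(10.8×2.44) = 0.03795 K/W
R_total = 0.06686 K/W
Q = ΔT / R_total = 104 / 0.06686

Q ≈ 1560 W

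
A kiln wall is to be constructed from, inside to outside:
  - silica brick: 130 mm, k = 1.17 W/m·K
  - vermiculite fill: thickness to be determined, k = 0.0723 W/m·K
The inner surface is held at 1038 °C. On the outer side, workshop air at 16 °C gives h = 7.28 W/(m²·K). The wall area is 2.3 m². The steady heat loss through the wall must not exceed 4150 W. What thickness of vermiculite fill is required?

Series thermal resistances:
R_silica brick = L/(kA) = 0.13/(1.17×2.3) = 0.04831 K/W
R_outer film = 1/(h_o·A) = 1/(7.28×2.3) = 0.05972 K/W
Sum of the known resistances R_other = 0.108 K/W
Required total resistance R_tot = ΔT/Q_allow = 1022/4150 = 0.2463 K/W
R_vermiculite fill = R_tot − R_other = 0.1382 K/W
L = R·k·A = 0.1382×0.0723×2.3

L ≈ 23 mm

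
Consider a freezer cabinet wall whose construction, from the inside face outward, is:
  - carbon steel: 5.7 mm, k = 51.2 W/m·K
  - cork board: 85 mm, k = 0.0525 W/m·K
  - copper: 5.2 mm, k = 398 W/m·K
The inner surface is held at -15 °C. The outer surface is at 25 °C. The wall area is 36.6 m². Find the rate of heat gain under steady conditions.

Q ≈ 904 W

Series thermal resistances:
R_carbon steel = L/(kA) = 0.0057/(51.2×36.6) = 3.042×10^-6 K/W
R_cork board = L/(kA) = 0.085/(0.0525×36.6) = 0.04424 K/W
R_copper = L/(kA) = 0.0052/(398×36.6) = 3.57×10^-7 K/W
R_total = 0.04424 K/W
Q = ΔT / R_total = 40 / 0.04424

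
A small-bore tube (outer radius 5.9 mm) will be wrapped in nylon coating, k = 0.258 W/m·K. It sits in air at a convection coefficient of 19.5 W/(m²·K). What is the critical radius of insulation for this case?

For a cylinder r_cr = k/h = 0.258/19.5
r_cr = 13.2 mm; since the bare radius (5.9 mm) is below r_cr, adding a thin layer of insulation will *increase* heat loss.

r_cr ≈ 13.2 mm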